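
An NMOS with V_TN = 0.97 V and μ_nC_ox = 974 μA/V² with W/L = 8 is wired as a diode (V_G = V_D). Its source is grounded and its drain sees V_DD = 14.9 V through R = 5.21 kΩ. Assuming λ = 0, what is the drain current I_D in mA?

With gate tied to drain, V_GS = V_DS ≥ V_GS − V_TN, so the device is in saturation.
k_n = μ_nC_ox · (W/L) = 7.792 mA/V².
KCL at the drain: ½ k_n (V_GS − V_TN)² = (V_DD − V_GS)/R.
Let x = V_GS − 0.97. Then 20.3 x² + x − 13.93 = 0, giving x = 0.804 V (positive root), so V_GS = 1.77 V.
I_D = (V_DD − V_GS)/R = (14.9 − 1.77) / 5.21 = 2.52 mA.

I_D = 2.52 mA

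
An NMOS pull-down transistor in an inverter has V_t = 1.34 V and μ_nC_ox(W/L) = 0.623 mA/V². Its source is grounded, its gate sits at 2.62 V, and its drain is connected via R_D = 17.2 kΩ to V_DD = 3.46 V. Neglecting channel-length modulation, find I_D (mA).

V_GS = V_G = 2.62 V, so V_ov = 2.62 − 1.34 = 1.28 V.
Assume saturation: I_D = ½ k_n V_ov² = 0.5 × 0.623 × 1.28² = 0.51 mA, giving V_DS = V_DD − I_D R_D = 3.46 − 0.51 × 17.2 = -5.32 V.
But -5.32 V < V_ov = 1.28 V, so the device is actually in triode.
In triode I_D = k_n[V_ov V_DS − ½ V_DS²] and I_D = (V_DD − V_DS)/R_D. Equating: 5.36 V_DS² − 14.72 V_DS + 3.46 = 0, giving V_DS = 0.26 V (the root below V_ov).
I_D = (3.46 − 0.26) / 17.2 = 0.186 mA.

I_D = 0.186 mA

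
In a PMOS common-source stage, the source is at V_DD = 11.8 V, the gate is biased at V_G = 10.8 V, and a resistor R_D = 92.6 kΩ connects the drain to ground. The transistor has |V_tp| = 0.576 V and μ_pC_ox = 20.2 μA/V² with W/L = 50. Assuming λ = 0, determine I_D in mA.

I_D = 0.0908 mA

V_SG = V_DD − V_G = 11.8 − 10.8 = 1 V, so V_ov = 1 − 0.576 = 0.424 V.
k_p = μ_pC_ox · (W/L) = 1.01 mA/V².
Assume saturation: I_D = ½ k_p V_ov² = 0.5 × 1.01 × 0.424² = 0.0908 mA, giving V_SD = V_DD − I_D R_D = 11.8 − 0.0908 × 92.6 = 3.39 V.
V_SD = 3.39 V ≥ V_ov = 0.424 V, confirming saturation.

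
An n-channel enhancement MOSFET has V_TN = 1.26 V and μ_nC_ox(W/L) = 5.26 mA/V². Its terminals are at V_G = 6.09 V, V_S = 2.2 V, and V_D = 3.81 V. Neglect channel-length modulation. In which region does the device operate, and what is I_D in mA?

Triode; I_D = 15.5 mA

V_GS = V_G − V_S = 6.09 − 2.2 = 3.89 V; V_DS = V_D − V_S = 3.81 − 2.2 = 1.61 V.
V_ov = V_GS − V_TN = 3.89 − 1.26 = 2.63 V.
Since V_DS = 1.61 V < V_ov = 2.63 V, the device is in the triode region.
I_D = k_n [V_ov · V_DS − ½ V_DS²] = 5.26 × [2.63 × 1.61 − 0.5 × 1.61²] = 15.5 mA.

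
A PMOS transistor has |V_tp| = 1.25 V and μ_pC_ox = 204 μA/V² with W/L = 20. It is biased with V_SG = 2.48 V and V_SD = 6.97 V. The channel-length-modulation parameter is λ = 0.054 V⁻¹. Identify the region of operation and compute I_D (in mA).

Saturation; I_D = 4.25 mA

k_p = μ_pC_ox · (W/L) = 4.08 mA/V².
V_ov = V_SG − |V_tp| = 2.48 − 1.25 = 1.23 V.
Since V_SD = 6.97 V ≥ V_ov = 1.23 V, the device is in saturation.
I_D = ½ k_p V_ov² (1 + λ V_SD) = 0.5 × 4.08 × 1.23² × (1 + 0.054 × 6.97) = 4.25 mA.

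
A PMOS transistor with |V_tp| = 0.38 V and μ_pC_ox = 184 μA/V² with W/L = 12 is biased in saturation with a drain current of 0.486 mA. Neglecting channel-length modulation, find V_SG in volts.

k_p = μ_pC_ox · (W/L) = 2.208 mA/V².
In saturation I_D = ½ k_p (V_SG − |V_tp|)², so V_SG − |V_tp| = √(2 I_D / k_p) = √(2 × 0.486 / 2.208) = 0.663 V.
V_SG = 0.38 + 0.663 = 1.04 V.

V_SG = 1.04 V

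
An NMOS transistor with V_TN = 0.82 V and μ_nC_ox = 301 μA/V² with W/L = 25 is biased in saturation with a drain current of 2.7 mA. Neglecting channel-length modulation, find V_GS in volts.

V_GS = 1.67 V

k_n = μ_nC_ox · (W/L) = 7.525 mA/V².
In saturation I_D = ½ k_n (V_GS − V_TN)², so V_GS − V_TN = √(2 I_D / k_n) = √(2 × 2.7 / 7.525) = 0.847 V.
V_GS = 0.82 + 0.847 = 1.67 V.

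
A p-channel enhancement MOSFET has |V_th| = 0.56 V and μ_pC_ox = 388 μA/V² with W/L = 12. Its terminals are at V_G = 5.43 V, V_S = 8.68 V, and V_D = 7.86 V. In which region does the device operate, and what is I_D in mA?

Triode; I_D = 8.70 mA

V_SG = V_S − V_G = 8.68 − 5.43 = 3.25 V; V_SD = V_S − V_D = 8.68 − 7.86 = 0.82 V.
k_p = μ_pC_ox · (W/L) = 4.656 mA/V².
V_ov = V_SG − |V_th| = 3.25 − 0.56 = 2.69 V.
Since V_SD = 0.82 V < V_ov = 2.69 V, the device is in the triode region.
I_D = k_p [V_ov · V_SD − ½ V_SD²] = 4.656 × [2.69 × 0.82 − 0.5 × 0.82²] = 8.7 mA.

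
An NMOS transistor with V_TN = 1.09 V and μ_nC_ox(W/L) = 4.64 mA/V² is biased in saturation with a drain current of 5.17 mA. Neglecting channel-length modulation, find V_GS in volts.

In saturation I_D = ½ k_n (V_GS − V_TN)², so V_GS − V_TN = √(2 I_D / k_n) = √(2 × 5.17 / 4.64) = 1.49 V.
V_GS = 1.09 + 1.49 = 2.58 V.

V_GS = 2.58 V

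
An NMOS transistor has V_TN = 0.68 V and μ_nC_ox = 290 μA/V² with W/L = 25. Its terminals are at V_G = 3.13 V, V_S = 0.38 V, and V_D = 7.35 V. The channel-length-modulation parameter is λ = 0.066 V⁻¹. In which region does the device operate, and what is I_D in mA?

Saturation; I_D = 22.7 mA

V_GS = V_G − V_S = 3.13 − 0.38 = 2.75 V; V_DS = V_D − V_S = 7.35 − 0.38 = 6.97 V.
k_n = μ_nC_ox · (W/L) = 7.25 mA/V².
V_ov = V_GS − V_TN = 2.75 − 0.68 = 2.07 V.
Since V_DS = 6.97 V ≥ V_ov = 2.07 V, the device is in saturation.
I_D = ½ k_n V_ov² (1 + λ V_DS) = 0.5 × 7.25 × 2.07² × (1 + 0.066 × 6.97) = 22.7 mA.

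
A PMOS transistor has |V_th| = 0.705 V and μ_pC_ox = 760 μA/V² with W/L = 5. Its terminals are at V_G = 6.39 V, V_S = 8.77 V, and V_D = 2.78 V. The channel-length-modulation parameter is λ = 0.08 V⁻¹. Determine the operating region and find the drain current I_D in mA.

Saturation; I_D = 7.89 mA

V_SG = V_S − V_G = 8.77 − 6.39 = 2.38 V; V_SD = V_S − V_D = 8.77 − 2.78 = 5.99 V.
k_p = μ_pC_ox · (W/L) = 3.8 mA/V².
V_ov = V_SG − |V_th| = 2.38 − 0.705 = 1.67 V.
Since V_SD = 5.99 V ≥ V_ov = 1.67 V, the device is in saturation.
I_D = ½ k_p V_ov² (1 + λ V_SD) = 0.5 × 3.8 × 1.67² × (1 + 0.08 × 5.99) = 7.89 mA.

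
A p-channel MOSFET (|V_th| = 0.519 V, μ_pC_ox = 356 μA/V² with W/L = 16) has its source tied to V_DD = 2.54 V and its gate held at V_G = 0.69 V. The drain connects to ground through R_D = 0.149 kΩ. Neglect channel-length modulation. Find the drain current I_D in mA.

V_SG = V_DD − V_G = 2.54 − 0.69 = 1.85 V, so V_ov = 1.85 − 0.519 = 1.33 V.
k_p = μ_pC_ox · (W/L) = 5.696 mA/V².
Assume saturation: I_D = ½ k_p V_ov² = 0.5 × 5.696 × 1.33² = 5.05 mA, giving V_SD = V_DD − I_D R_D = 2.54 − 5.05 × 0.149 = 1.79 V.
V_SD = 1.79 V ≥ V_ov = 1.33 V, confirming saturation.

I_D = 5.05 mA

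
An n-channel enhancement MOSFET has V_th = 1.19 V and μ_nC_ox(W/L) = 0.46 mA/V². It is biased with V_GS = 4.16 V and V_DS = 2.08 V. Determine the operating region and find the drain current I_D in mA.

Triode; I_D = 1.85 mA

V_ov = V_GS − V_th = 4.16 − 1.19 = 2.97 V.
Since V_DS = 2.08 V < V_ov = 2.97 V, the device is in the triode region.
I_D = k_n [V_ov · V_DS − ½ V_DS²] = 0.46 × [2.97 × 2.08 − 0.5 × 2.08²] = 1.85 mA.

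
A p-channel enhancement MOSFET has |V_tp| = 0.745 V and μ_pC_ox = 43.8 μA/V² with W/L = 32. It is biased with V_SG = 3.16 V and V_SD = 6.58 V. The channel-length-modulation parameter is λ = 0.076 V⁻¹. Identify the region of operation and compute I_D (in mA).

k_p = μ_pC_ox · (W/L) = 1.402 mA/V².
V_ov = V_SG − |V_tp| = 3.16 − 0.745 = 2.42 V.
Since V_SD = 6.58 V ≥ V_ov = 2.42 V, the device is in saturation.
I_D = ½ k_p V_ov² (1 + λ V_SD) = 0.5 × 1.402 × 2.42² × (1 + 0.076 × 6.58) = 6.13 mA.

Saturation; I_D = 6.13 mA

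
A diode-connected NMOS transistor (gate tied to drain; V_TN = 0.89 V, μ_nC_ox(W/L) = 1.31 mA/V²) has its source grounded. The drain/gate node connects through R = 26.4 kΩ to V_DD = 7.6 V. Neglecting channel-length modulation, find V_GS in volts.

With gate tied to drain, V_GS = V_DS ≥ V_GS − V_TN, so the device is in saturation.
KCL at the drain: ½ k_n (V_GS − V_TN)² = (V_DD − V_GS)/R.
Let x = V_GS − 0.89. Then 17.3 x² + x − 6.71 = 0, giving x = 0.595 V (positive root), so V_GS = 1.48 V.
I_D = (V_DD − V_GS)/R = (7.6 − 1.48) / 26.4 = 0.232 mA.

V_GS = 1.48 V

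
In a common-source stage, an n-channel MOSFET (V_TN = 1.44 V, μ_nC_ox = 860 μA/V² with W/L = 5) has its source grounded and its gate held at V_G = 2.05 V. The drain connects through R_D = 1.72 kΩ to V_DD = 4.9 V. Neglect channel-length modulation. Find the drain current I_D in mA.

V_GS = V_G = 2.05 V, so V_ov = 2.05 − 1.44 = 0.61 V.
k_n = μ_nC_ox · (W/L) = 4.3 mA/V².
Assume saturation: I_D = ½ k_n V_ov² = 0.5 × 4.3 × 0.61² = 0.8 mA, giving V_DS = V_DD − I_D R_D = 4.9 − 0.8 × 1.72 = 3.52 V.
V_DS = 3.52 V ≥ V_ov = 0.61 V, confirming saturation.

I_D = 0.800 mA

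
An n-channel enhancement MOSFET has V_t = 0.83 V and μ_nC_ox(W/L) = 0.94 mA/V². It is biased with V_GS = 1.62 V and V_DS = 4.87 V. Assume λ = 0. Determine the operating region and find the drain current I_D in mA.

Saturation; I_D = 0.293 mA

V_ov = V_GS − V_t = 1.62 − 0.83 = 0.79 V.
Since V_DS = 4.87 V ≥ V_ov = 0.79 V, the device is in saturation.
I_D = ½ k_n V_ov² = 0.5 × 0.94 × 0.79² = 0.293 mA.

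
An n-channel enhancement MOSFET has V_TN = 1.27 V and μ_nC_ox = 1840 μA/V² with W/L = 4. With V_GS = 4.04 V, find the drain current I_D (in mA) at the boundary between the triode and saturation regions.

At the boundary V_DS = V_ov = V_GS − V_TN = 4.04 − 1.27 = 2.77 V.
k_n = μ_nC_ox · (W/L) = 7.36 mA/V².
I_D = ½ k_n V_ov² = 0.5 × 7.36 × 2.77² = 28.2 mA.

I_D = 28.2 mA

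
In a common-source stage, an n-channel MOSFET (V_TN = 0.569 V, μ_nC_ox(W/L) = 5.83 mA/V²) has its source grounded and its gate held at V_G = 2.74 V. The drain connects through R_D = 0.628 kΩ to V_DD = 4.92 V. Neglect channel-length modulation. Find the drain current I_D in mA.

V_GS = V_G = 2.74 V, so V_ov = 2.74 − 0.569 = 2.17 V.
Assume saturation: I_D = ½ k_n V_ov² = 0.5 × 5.83 × 2.17² = 13.7 mA, giving V_DS = V_DD − I_D R_D = 4.92 − 13.7 × 0.628 = -3.71 V.
But -3.71 V < V_ov = 2.17 V, so the device is actually in triode.
In triode I_D = k_n[V_ov V_DS − ½ V_DS²] and I_D = (V_DD − V_DS)/R_D. Equating: 1.83 V_DS² − 8.949 V_DS + 4.92 = 0, giving V_DS = 0.631 V (the root below V_ov).
I_D = (4.92 − 0.631) / 0.628 = 6.83 mA.

I_D = 6.83 mA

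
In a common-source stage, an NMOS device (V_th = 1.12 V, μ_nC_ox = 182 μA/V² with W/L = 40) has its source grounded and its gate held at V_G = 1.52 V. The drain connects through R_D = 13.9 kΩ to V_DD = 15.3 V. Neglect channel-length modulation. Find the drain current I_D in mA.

I_D = 0.582 mA

V_GS = V_G = 1.52 V, so V_ov = 1.52 − 1.12 = 0.4 V.
k_n = μ_nC_ox · (W/L) = 7.28 mA/V².
Assume saturation: I_D = ½ k_n V_ov² = 0.5 × 7.28 × 0.4² = 0.582 mA, giving V_DS = V_DD − I_D R_D = 15.3 − 0.582 × 13.9 = 7.2 V.
V_DS = 7.2 V ≥ V_ov = 0.4 V, confirming saturation.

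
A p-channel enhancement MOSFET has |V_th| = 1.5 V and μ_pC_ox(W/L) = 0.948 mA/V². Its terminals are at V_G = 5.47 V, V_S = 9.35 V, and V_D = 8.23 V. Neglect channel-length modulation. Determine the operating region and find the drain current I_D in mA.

Triode; I_D = 1.93 mA

V_SG = V_S − V_G = 9.35 − 5.47 = 3.88 V; V_SD = V_S − V_D = 9.35 − 8.23 = 1.12 V.
V_ov = V_SG − |V_th| = 3.88 − 1.5 = 2.38 V.
Since V_SD = 1.12 V < V_ov = 2.38 V, the device is in the triode region.
I_D = k_p [V_ov · V_SD − ½ V_SD²] = 0.948 × [2.38 × 1.12 − 0.5 × 1.12²] = 1.93 mA.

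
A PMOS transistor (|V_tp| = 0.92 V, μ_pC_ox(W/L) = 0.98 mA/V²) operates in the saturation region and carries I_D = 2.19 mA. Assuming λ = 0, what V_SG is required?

In saturation I_D = ½ k_p (V_SG − |V_tp|)², so V_SG − |V_tp| = √(2 I_D / k_p) = √(2 × 2.19 / 0.98) = 2.11 V.
V_SG = 0.92 + 2.11 = 3.03 V.

V_SG = 3.03 V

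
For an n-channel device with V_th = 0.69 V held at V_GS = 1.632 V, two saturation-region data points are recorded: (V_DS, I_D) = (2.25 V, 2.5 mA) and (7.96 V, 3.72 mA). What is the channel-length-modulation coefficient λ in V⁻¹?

λ = 0.106 V⁻¹

With V_GS fixed, I_D ∝ (1 + λ V_DS) in saturation, so I_D2/I_D1 = (1 + λ V_DS2)/(1 + λ V_DS1).
3.72/2.5 = 1.488 = (1 + 7.96 λ)/(1 + 2.25 λ).
Solving: λ (I_D1 V_DS2 − I_D2 V_DS1) = I_D2 − I_D1, so λ = (3.72 − 2.5) / (2.5 × 7.96 − 3.72 × 2.25) = 1.22 / 11.5 = 0.106 V⁻¹.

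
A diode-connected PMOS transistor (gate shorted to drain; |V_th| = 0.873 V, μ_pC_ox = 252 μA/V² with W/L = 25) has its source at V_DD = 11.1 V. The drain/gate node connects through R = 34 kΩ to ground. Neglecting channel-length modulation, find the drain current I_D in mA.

I_D = 0.292 mA

With gate tied to drain, V_SG = V_SD ≥ V_SG − |V_th|, so the device is in saturation.
k_p = μ_pC_ox · (W/L) = 6.3 mA/V².
KCL at the drain: ½ k_p (V_SG − |V_th|)² = (V_DD − V_SG)/R.
Let x = V_SG − 0.873. Then 107 x² + x − 10.23 = 0, giving x = 0.304 V (positive root), so V_SG = 1.18 V.
I_D = (V_DD − V_SG)/R = (11.1 − 1.18) / 34 = 0.292 mA.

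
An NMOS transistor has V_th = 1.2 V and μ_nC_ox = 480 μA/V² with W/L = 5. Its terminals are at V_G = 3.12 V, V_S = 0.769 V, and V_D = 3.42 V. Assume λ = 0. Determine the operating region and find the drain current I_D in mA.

Saturation; I_D = 1.59 mA

V_GS = V_G − V_S = 3.12 − 0.769 = 2.35 V; V_DS = V_D − V_S = 3.42 − 0.769 = 2.65 V.
k_n = μ_nC_ox · (W/L) = 2.4 mA/V².
V_ov = V_GS − V_th = 2.35 − 1.2 = 1.15 V.
Since V_DS = 2.65 V ≥ V_ov = 1.15 V, the device is in saturation.
I_D = ½ k_n V_ov² = 0.5 × 2.4 × 1.15² = 1.59 mA.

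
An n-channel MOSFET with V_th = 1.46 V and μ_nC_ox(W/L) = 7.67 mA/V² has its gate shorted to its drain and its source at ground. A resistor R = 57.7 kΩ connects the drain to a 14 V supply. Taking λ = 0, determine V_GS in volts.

With gate tied to drain, V_GS = V_DS ≥ V_GS − V_th, so the device is in saturation.
KCL at the drain: ½ k_n (V_GS − V_th)² = (V_DD − V_GS)/R.
Let x = V_GS − 1.46. Then 221 x² + x − 12.54 = 0, giving x = 0.236 V (positive root), so V_GS = 1.7 V.
I_D = (V_DD − V_GS)/R = (14 − 1.7) / 57.7 = 0.213 mA.

V_GS = 1.70 V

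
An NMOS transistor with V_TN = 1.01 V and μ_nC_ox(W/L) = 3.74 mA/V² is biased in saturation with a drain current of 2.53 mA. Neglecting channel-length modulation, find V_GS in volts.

In saturation I_D = ½ k_n (V_GS − V_TN)², so V_GS − V_TN = √(2 I_D / k_n) = √(2 × 2.53 / 3.74) = 1.16 V.
V_GS = 1.01 + 1.16 = 2.17 V.

V_GS = 2.17 V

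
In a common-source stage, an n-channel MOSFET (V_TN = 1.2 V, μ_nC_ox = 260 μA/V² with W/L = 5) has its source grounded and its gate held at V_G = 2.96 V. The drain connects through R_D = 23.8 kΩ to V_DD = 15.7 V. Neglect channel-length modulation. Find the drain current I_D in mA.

I_D = 0.647 mA

V_GS = V_G = 2.96 V, so V_ov = 2.96 − 1.2 = 1.76 V.
k_n = μ_nC_ox · (W/L) = 1.3 mA/V².
Assume saturation: I_D = ½ k_n V_ov² = 0.5 × 1.3 × 1.76² = 2.01 mA, giving V_DS = V_DD − I_D R_D = 15.7 − 2.01 × 23.8 = -32.2 V.
But -32.2 V < V_ov = 1.76 V, so the device is actually in triode.
In triode I_D = k_n[V_ov V_DS − ½ V_DS²] and I_D = (V_DD − V_DS)/R_D. Equating: 15.5 V_DS² − 55.45 V_DS + 15.7 = 0, giving V_DS = 0.31 V (the root below V_ov).
I_D = (15.7 − 0.31) / 23.8 = 0.647 mA.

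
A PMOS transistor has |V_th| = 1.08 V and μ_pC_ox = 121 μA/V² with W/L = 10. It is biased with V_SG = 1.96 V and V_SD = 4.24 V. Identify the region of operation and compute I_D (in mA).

Saturation; I_D = 0.469 mA

k_p = μ_pC_ox · (W/L) = 1.21 mA/V².
V_ov = V_SG − |V_th| = 1.96 − 1.08 = 0.88 V.
Since V_SD = 4.24 V ≥ V_ov = 0.88 V, the device is in saturation.
I_D = ½ k_p V_ov² = 0.5 × 1.21 × 0.88² = 0.469 mA.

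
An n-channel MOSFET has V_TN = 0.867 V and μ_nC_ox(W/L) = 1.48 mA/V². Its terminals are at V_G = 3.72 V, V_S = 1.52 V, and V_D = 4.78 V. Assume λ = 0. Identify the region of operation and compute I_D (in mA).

Saturation; I_D = 1.31 mA

V_GS = V_G − V_S = 3.72 − 1.52 = 2.2 V; V_DS = V_D − V_S = 4.78 − 1.52 = 3.26 V.
V_ov = V_GS − V_TN = 2.2 − 0.867 = 1.33 V.
Since V_DS = 3.26 V ≥ V_ov = 1.33 V, the device is in saturation.
I_D = ½ k_n V_ov² = 0.5 × 1.48 × 1.33² = 1.31 mA.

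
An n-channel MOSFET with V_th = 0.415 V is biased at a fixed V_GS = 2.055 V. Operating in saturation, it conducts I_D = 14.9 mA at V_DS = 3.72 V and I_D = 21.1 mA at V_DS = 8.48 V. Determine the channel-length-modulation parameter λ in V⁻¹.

λ = 0.130 V⁻¹

With V_GS fixed, I_D ∝ (1 + λ V_DS) in saturation, so I_D2/I_D1 = (1 + λ V_DS2)/(1 + λ V_DS1).
21.1/14.9 = 1.416 = (1 + 8.48 λ)/(1 + 3.72 λ).
Solving: λ (I_D1 V_DS2 − I_D2 V_DS1) = I_D2 − I_D1, so λ = (21.1 − 14.9) / (14.9 × 8.48 − 21.1 × 3.72) = 6.2 / 47.9 = 0.13 V⁻¹.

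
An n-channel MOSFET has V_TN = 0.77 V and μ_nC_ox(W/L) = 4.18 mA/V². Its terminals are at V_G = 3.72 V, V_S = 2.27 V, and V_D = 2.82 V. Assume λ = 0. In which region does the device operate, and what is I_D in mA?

Triode; I_D = 0.931 mA

V_GS = V_G − V_S = 3.72 − 2.27 = 1.45 V; V_DS = V_D − V_S = 2.82 − 2.27 = 0.55 V.
V_ov = V_GS − V_TN = 1.45 − 0.77 = 0.68 V.
Since V_DS = 0.55 V < V_ov = 0.68 V, the device is in the triode region.
I_D = k_n [V_ov · V_DS − ½ V_DS²] = 4.18 × [0.68 × 0.55 − 0.5 × 0.55²] = 0.931 mA.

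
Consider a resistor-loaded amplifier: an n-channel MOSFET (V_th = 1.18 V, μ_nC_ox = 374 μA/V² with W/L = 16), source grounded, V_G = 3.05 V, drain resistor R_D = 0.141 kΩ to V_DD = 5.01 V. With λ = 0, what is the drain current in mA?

V_GS = V_G = 3.05 V, so V_ov = 3.05 − 1.18 = 1.87 V.
k_n = μ_nC_ox · (W/L) = 5.984 mA/V².
Assume saturation: I_D = ½ k_n V_ov² = 0.5 × 5.984 × 1.87² = 10.5 mA, giving V_DS = V_DD − I_D R_D = 5.01 − 10.5 × 0.141 = 3.53 V.
V_DS = 3.53 V ≥ V_ov = 1.87 V, confirming saturation.

I_D = 10.5 mA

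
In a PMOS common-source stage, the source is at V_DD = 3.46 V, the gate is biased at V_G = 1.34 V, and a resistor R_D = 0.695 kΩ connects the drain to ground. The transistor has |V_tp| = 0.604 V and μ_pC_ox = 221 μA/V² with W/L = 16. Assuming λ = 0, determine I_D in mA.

I_D = 3.56 mA

V_SG = V_DD − V_G = 3.46 − 1.34 = 2.12 V, so V_ov = 2.12 − 0.604 = 1.52 V.
k_p = μ_pC_ox · (W/L) = 3.536 mA/V².
Assume saturation: I_D = ½ k_p V_ov² = 0.5 × 3.536 × 1.52² = 4.06 mA, giving V_SD = V_DD − I_D R_D = 3.46 − 4.06 × 0.695 = 0.636 V.
But 0.636 V < V_ov = 1.52 V, so the device is actually in triode.
In triode I_D = k_p[V_ov V_SD − ½ V_SD²] and I_D = (V_DD − V_SD)/R_D. Equating: 1.23 V_SD² − 4.726 V_SD + 3.46 = 0, giving V_SD = 0.984 V (the root below V_ov).
I_D = (3.46 − 0.984) / 0.695 = 3.56 mA.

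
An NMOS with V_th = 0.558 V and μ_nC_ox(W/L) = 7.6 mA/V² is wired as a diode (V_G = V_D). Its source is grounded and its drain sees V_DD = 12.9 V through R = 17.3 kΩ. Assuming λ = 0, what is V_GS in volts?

With gate tied to drain, V_GS = V_DS ≥ V_GS − V_th, so the device is in saturation.
KCL at the drain: ½ k_n (V_GS − V_th)² = (V_DD − V_GS)/R.
Let x = V_GS − 0.558. Then 65.7 x² + x − 12.34 = 0, giving x = 0.426 V (positive root), so V_GS = 0.984 V.
I_D = (V_DD − V_GS)/R = (12.9 − 0.984) / 17.3 = 0.689 mA.

V_GS = 0.984 V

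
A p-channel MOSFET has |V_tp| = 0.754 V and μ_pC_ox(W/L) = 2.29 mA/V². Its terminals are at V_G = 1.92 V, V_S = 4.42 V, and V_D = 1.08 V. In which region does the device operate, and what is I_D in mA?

Saturation; I_D = 3.49 mA

V_SG = V_S − V_G = 4.42 − 1.92 = 2.5 V; V_SD = V_S − V_D = 4.42 − 1.08 = 3.34 V.
V_ov = V_SG − |V_tp| = 2.5 − 0.754 = 1.75 V.
Since V_SD = 3.34 V ≥ V_ov = 1.75 V, the device is in saturation.
I_D = ½ k_p V_ov² = 0.5 × 2.29 × 1.75² = 3.49 mA.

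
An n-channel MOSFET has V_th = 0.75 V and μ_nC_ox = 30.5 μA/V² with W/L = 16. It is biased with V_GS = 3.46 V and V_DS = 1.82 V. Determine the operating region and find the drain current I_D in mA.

Triode; I_D = 1.60 mA

k_n = μ_nC_ox · (W/L) = 0.488 mA/V².
V_ov = V_GS − V_th = 3.46 − 0.75 = 2.71 V.
Since V_DS = 1.82 V < V_ov = 2.71 V, the device is in the triode region.
I_D = k_n [V_ov · V_DS − ½ V_DS²] = 0.488 × [2.71 × 1.82 − 0.5 × 1.82²] = 1.6 mA.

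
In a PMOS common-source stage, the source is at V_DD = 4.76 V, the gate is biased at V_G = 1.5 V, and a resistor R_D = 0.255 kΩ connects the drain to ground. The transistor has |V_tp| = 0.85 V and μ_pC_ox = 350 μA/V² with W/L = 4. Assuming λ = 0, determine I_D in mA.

I_D = 4.07 mA

V_SG = V_DD − V_G = 4.76 − 1.5 = 3.26 V, so V_ov = 3.26 − 0.85 = 2.41 V.
k_p = μ_pC_ox · (W/L) = 1.4 mA/V².
Assume saturation: I_D = ½ k_p V_ov² = 0.5 × 1.4 × 2.41² = 4.07 mA, giving V_SD = V_DD − I_D R_D = 4.76 − 4.07 × 0.255 = 3.72 V.
V_SD = 3.72 V ≥ V_ov = 2.41 V, confirming saturation.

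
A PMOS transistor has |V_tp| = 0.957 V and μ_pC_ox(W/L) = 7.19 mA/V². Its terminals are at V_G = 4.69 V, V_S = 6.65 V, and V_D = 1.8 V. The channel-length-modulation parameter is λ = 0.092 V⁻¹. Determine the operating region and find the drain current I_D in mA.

V_SG = V_S − V_G = 6.65 − 4.69 = 1.96 V; V_SD = V_S − V_D = 6.65 − 1.8 = 4.85 V.
V_ov = V_SG − |V_tp| = 1.96 − 0.957 = 1 V.
Since V_SD = 4.85 V ≥ V_ov = 1 V, the device is in saturation.
I_D = ½ k_p V_ov² (1 + λ V_SD) = 0.5 × 7.19 × 1² × (1 + 0.092 × 4.85) = 5.23 mA.

Saturation; I_D = 5.23 mA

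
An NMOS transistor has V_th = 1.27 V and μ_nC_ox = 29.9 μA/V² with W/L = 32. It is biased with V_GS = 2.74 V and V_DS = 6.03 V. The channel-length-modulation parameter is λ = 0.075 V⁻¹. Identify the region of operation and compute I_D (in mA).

Saturation; I_D = 1.50 mA

k_n = μ_nC_ox · (W/L) = 0.9568 mA/V².
V_ov = V_GS − V_th = 2.74 − 1.27 = 1.47 V.
Since V_DS = 6.03 V ≥ V_ov = 1.47 V, the device is in saturation.
I_D = ½ k_n V_ov² (1 + λ V_DS) = 0.5 × 0.9568 × 1.47² × (1 + 0.075 × 6.03) = 1.5 mA.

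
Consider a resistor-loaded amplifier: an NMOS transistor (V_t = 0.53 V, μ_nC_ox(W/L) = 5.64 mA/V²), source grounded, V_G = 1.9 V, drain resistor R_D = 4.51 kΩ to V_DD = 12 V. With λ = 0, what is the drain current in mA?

V_GS = V_G = 1.9 V, so V_ov = 1.9 − 0.53 = 1.37 V.
Assume saturation: I_D = ½ k_n V_ov² = 0.5 × 5.64 × 1.37² = 5.29 mA, giving V_DS = V_DD − I_D R_D = 12 − 5.29 × 4.51 = -11.9 V.
But -11.9 V < V_ov = 1.37 V, so the device is actually in triode.
In triode I_D = k_n[V_ov V_DS − ½ V_DS²] and I_D = (V_DD − V_DS)/R_D. Equating: 12.7 V_DS² − 35.85 V_DS + 12 = 0, giving V_DS = 0.388 V (the root below V_ov).
I_D = (12 − 0.388) / 4.51 = 2.57 mA.

I_D = 2.57 mA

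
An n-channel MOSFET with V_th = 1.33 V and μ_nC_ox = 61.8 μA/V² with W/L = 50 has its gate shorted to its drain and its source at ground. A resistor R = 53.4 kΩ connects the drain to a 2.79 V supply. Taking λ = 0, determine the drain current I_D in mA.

With gate tied to drain, V_GS = V_DS ≥ V_GS − V_th, so the device is in saturation.
k_n = μ_nC_ox · (W/L) = 3.09 mA/V².
KCL at the drain: ½ k_n (V_GS − V_th)² = (V_DD − V_GS)/R.
Let x = V_GS − 1.33. Then 82.5 x² + x − 1.46 = 0, giving x = 0.127 V (positive root), so V_GS = 1.46 V.
I_D = (V_DD − V_GS)/R = (2.79 − 1.46) / 53.4 = 0.025 mA.

I_D = 0.0250 mA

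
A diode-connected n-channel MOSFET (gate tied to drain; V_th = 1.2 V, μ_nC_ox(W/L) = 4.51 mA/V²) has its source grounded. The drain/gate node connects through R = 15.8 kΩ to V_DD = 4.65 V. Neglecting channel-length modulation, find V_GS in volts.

V_GS = 1.50 V

With gate tied to drain, V_GS = V_DS ≥ V_GS − V_th, so the device is in saturation.
KCL at the drain: ½ k_n (V_GS − V_th)² = (V_DD − V_GS)/R.
Let x = V_GS − 1.2. Then 35.6 x² + x − 3.45 = 0, giving x = 0.297 V (positive root), so V_GS = 1.5 V.
I_D = (V_DD − V_GS)/R = (4.65 − 1.5) / 15.8 = 0.2 mA.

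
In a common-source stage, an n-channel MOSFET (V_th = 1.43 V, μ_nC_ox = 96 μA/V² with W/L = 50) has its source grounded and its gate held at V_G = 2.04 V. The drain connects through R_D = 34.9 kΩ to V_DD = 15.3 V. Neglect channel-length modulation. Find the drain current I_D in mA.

I_D = 0.433 mA

V_GS = V_G = 2.04 V, so V_ov = 2.04 − 1.43 = 0.61 V.
k_n = μ_nC_ox · (W/L) = 4.8 mA/V².
Assume saturation: I_D = ½ k_n V_ov² = 0.5 × 4.8 × 0.61² = 0.893 mA, giving V_DS = V_DD − I_D R_D = 15.3 − 0.893 × 34.9 = -15.9 V.
But -15.9 V < V_ov = 0.61 V, so the device is actually in triode.
In triode I_D = k_n[V_ov V_DS − ½ V_DS²] and I_D = (V_DD − V_DS)/R_D. Equating: 83.8 V_DS² − 103.2 V_DS + 15.3 = 0, giving V_DS = 0.172 V (the root below V_ov).
I_D = (15.3 − 0.172) / 34.9 = 0.433 mA.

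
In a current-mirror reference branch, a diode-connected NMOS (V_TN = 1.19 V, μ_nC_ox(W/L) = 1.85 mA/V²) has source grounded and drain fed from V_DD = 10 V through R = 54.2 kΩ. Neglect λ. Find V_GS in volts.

With gate tied to drain, V_GS = V_DS ≥ V_GS − V_TN, so the device is in saturation.
KCL at the drain: ½ k_n (V_GS − V_TN)² = (V_DD − V_GS)/R.
Let x = V_GS − 1.19. Then 50.1 x² + x − 8.81 = 0, giving x = 0.409 V (positive root), so V_GS = 1.6 V.
I_D = (V_DD − V_GS)/R = (10 − 1.6) / 54.2 = 0.155 mA.

V_GS = 1.60 V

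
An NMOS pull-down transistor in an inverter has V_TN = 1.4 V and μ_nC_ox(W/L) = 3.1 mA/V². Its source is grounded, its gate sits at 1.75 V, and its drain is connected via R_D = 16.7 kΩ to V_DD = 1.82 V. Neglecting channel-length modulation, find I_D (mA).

I_D = 0.102 mA

V_GS = V_G = 1.75 V, so V_ov = 1.75 − 1.4 = 0.35 V.
Assume saturation: I_D = ½ k_n V_ov² = 0.5 × 3.1 × 0.35² = 0.19 mA, giving V_DS = V_DD − I_D R_D = 1.82 − 0.19 × 16.7 = -1.35 V.
But -1.35 V < V_ov = 0.35 V, so the device is actually in triode.
In triode I_D = k_n[V_ov V_DS − ½ V_DS²] and I_D = (V_DD − V_DS)/R_D. Equating: 25.9 V_DS² − 19.12 V_DS + 1.82 = 0, giving V_DS = 0.112 V (the root below V_ov).
I_D = (1.82 − 0.112) / 16.7 = 0.102 mA.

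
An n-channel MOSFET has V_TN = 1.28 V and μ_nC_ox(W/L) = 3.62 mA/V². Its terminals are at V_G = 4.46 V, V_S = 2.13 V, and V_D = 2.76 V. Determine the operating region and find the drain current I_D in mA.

Triode; I_D = 1.68 mA

V_GS = V_G − V_S = 4.46 − 2.13 = 2.33 V; V_DS = V_D − V_S = 2.76 − 2.13 = 0.63 V.
V_ov = V_GS − V_TN = 2.33 − 1.28 = 1.05 V.
Since V_DS = 0.63 V < V_ov = 1.05 V, the device is in the triode region.
I_D = k_n [V_ov · V_DS − ½ V_DS²] = 3.62 × [1.05 × 0.63 − 0.5 × 0.63²] = 1.68 mA.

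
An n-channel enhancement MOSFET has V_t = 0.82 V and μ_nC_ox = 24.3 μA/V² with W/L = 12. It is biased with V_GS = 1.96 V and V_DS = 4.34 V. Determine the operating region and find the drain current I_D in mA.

Saturation; I_D = 0.189 mA

k_n = μ_nC_ox · (W/L) = 0.2916 mA/V².
V_ov = V_GS − V_t = 1.96 − 0.82 = 1.14 V.
Since V_DS = 4.34 V ≥ V_ov = 1.14 V, the device is in saturation.
I_D = ½ k_n V_ov² = 0.5 × 0.2916 × 1.14² = 0.189 mA.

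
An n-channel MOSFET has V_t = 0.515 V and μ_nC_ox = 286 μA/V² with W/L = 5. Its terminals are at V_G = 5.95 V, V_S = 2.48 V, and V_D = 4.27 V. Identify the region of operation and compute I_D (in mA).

V_GS = V_G − V_S = 5.95 − 2.48 = 3.47 V; V_DS = V_D − V_S = 4.27 − 2.48 = 1.79 V.
k_n = μ_nC_ox · (W/L) = 1.43 mA/V².
V_ov = V_GS − V_t = 3.47 − 0.515 = 2.96 V.
Since V_DS = 1.79 V < V_ov = 2.96 V, the device is in the triode region.
I_D = k_n [V_ov · V_DS − ½ V_DS²] = 1.43 × [2.96 × 1.79 − 0.5 × 1.79²] = 5.27 mA.

Triode; I_D = 5.27 mA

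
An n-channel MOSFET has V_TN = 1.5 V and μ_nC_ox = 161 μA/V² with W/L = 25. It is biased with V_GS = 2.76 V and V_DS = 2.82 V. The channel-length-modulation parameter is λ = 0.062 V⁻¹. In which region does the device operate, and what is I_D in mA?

k_n = μ_nC_ox · (W/L) = 4.025 mA/V².
V_ov = V_GS − V_TN = 2.76 − 1.5 = 1.26 V.
Since V_DS = 2.82 V ≥ V_ov = 1.26 V, the device is in saturation.
I_D = ½ k_n V_ov² (1 + λ V_DS) = 0.5 × 4.025 × 1.26² × (1 + 0.062 × 2.82) = 3.75 mA.

Saturation; I_D = 3.75 mA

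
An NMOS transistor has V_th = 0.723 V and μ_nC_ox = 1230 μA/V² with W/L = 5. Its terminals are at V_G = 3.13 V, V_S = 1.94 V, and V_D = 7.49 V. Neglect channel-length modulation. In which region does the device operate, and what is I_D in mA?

Saturation; I_D = 0.671 mA

V_GS = V_G − V_S = 3.13 − 1.94 = 1.19 V; V_DS = V_D − V_S = 7.49 − 1.94 = 5.55 V.
k_n = μ_nC_ox · (W/L) = 6.15 mA/V².
V_ov = V_GS − V_th = 1.19 − 0.723 = 0.467 V.
Since V_DS = 5.55 V ≥ V_ov = 0.467 V, the device is in saturation.
I_D = ½ k_n V_ov² = 0.5 × 6.15 × 0.467² = 0.671 mA.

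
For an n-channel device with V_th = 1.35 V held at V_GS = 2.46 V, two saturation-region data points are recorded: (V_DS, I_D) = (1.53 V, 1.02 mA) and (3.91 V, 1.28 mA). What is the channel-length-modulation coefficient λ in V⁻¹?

λ = 0.128 V⁻¹

With V_GS fixed, I_D ∝ (1 + λ V_DS) in saturation, so I_D2/I_D1 = (1 + λ V_DS2)/(1 + λ V_DS1).
1.28/1.02 = 1.255 = (1 + 3.91 λ)/(1 + 1.53 λ).
Solving: λ (I_D1 V_DS2 − I_D2 V_DS1) = I_D2 − I_D1, so λ = (1.28 − 1.02) / (1.02 × 3.91 − 1.28 × 1.53) = 0.26 / 2.03 = 0.128 V⁻¹.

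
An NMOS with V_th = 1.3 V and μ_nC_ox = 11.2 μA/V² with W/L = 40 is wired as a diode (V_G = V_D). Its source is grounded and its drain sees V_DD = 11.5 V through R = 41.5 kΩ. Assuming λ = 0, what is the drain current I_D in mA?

I_D = 0.222 mA

With gate tied to drain, V_GS = V_DS ≥ V_GS − V_th, so the device is in saturation.
k_n = μ_nC_ox · (W/L) = 0.448 mA/V².
KCL at the drain: ½ k_n (V_GS − V_th)² = (V_DD − V_GS)/R.
Let x = V_GS − 1.3. Then 9.3 x² + x − 10.2 = 0, giving x = 0.995 V (positive root), so V_GS = 2.3 V.
I_D = (V_DD − V_GS)/R = (11.5 − 2.3) / 41.5 = 0.222 mA.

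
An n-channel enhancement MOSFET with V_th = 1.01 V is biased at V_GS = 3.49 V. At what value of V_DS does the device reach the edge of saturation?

The boundary between triode and saturation is V_DS = V_GS − V_th = V_ov.
V_ov = 3.49 − 1.01 = 2.48 V.

V_DS,sat = 2.48 V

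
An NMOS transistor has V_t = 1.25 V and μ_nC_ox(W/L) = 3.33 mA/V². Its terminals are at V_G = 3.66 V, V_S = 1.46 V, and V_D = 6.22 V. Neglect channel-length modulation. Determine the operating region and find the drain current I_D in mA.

Saturation; I_D = 1.50 mA

V_GS = V_G − V_S = 3.66 − 1.46 = 2.2 V; V_DS = V_D − V_S = 6.22 − 1.46 = 4.76 V.
V_ov = V_GS − V_t = 2.2 − 1.25 = 0.95 V.
Since V_DS = 4.76 V ≥ V_ov = 0.95 V, the device is in saturation.
I_D = ½ k_n V_ov² = 0.5 × 3.33 × 0.95² = 1.5 mA.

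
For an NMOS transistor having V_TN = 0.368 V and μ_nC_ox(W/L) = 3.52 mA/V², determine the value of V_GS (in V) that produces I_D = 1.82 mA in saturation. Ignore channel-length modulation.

V_GS = 1.38 V

In saturation I_D = ½ k_n (V_GS − V_TN)², so V_GS − V_TN = √(2 I_D / k_n) = √(2 × 1.82 / 3.52) = 1.02 V.
V_GS = 0.368 + 1.02 = 1.38 V.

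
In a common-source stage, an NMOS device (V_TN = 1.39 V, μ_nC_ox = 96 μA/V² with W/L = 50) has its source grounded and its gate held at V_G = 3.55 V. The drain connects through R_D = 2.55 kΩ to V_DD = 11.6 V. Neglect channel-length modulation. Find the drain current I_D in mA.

I_D = 4.36 mA

V_GS = V_G = 3.55 V, so V_ov = 3.55 − 1.39 = 2.16 V.
k_n = μ_nC_ox · (W/L) = 4.8 mA/V².
Assume saturation: I_D = ½ k_n V_ov² = 0.5 × 4.8 × 2.16² = 11.2 mA, giving V_DS = V_DD − I_D R_D = 11.6 − 11.2 × 2.55 = -17 V.
But -17 V < V_ov = 2.16 V, so the device is actually in triode.
In triode I_D = k_n[V_ov V_DS − ½ V_DS²] and I_D = (V_DD − V_DS)/R_D. Equating: 6.12 V_DS² − 27.44 V_DS + 11.6 = 0, giving V_DS = 0.473 V (the root below V_ov).
I_D = (11.6 − 0.473) / 2.55 = 4.36 mA.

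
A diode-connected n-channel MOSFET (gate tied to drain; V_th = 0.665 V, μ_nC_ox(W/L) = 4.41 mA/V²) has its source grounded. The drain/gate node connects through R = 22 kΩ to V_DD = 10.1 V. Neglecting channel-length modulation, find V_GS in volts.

V_GS = 1.10 V

With gate tied to drain, V_GS = V_DS ≥ V_GS − V_th, so the device is in saturation.
KCL at the drain: ½ k_n (V_GS − V_th)² = (V_DD − V_GS)/R.
Let x = V_GS − 0.665. Then 48.5 x² + x − 9.435 = 0, giving x = 0.431 V (positive root), so V_GS = 1.1 V.
I_D = (V_DD − V_GS)/R = (10.1 − 1.1) / 22 = 0.409 mA.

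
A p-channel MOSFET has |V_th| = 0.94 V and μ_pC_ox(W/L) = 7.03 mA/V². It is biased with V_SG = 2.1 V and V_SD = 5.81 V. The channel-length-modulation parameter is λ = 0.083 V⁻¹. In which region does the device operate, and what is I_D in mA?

Saturation; I_D = 7.01 mA

V_ov = V_SG − |V_th| = 2.1 − 0.94 = 1.16 V.
Since V_SD = 5.81 V ≥ V_ov = 1.16 V, the device is in saturation.
I_D = ½ k_p V_ov² (1 + λ V_SD) = 0.5 × 7.03 × 1.16² × (1 + 0.083 × 5.81) = 7.01 mA.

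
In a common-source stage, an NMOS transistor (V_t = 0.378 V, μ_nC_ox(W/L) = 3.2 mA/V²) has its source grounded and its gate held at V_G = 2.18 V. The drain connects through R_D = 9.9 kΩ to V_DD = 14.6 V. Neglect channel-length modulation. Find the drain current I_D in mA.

V_GS = V_G = 2.18 V, so V_ov = 2.18 − 0.378 = 1.8 V.
Assume saturation: I_D = ½ k_n V_ov² = 0.5 × 3.2 × 1.8² = 5.2 mA, giving V_DS = V_DD − I_D R_D = 14.6 − 5.2 × 9.9 = -36.8 V.
But -36.8 V < V_ov = 1.8 V, so the device is actually in triode.
In triode I_D = k_n[V_ov V_DS − ½ V_DS²] and I_D = (V_DD − V_DS)/R_D. Equating: 15.8 V_DS² − 58.09 V_DS + 14.6 = 0, giving V_DS = 0.271 V (the root below V_ov).
I_D = (14.6 − 0.271) / 9.9 = 1.45 mA.

I_D = 1.45 mA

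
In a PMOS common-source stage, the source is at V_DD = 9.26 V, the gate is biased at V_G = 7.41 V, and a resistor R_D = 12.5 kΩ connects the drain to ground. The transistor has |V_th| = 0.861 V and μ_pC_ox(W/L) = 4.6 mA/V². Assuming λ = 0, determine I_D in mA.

I_D = 0.727 mA

V_SG = V_DD − V_G = 9.26 − 7.41 = 1.85 V, so V_ov = 1.85 − 0.861 = 0.989 V.
Assume saturation: I_D = ½ k_p V_ov² = 0.5 × 4.6 × 0.989² = 2.25 mA, giving V_SD = V_DD − I_D R_D = 9.26 − 2.25 × 12.5 = -18.9 V.
But -18.9 V < V_ov = 0.989 V, so the device is actually in triode.
In triode I_D = k_p[V_ov V_SD − ½ V_SD²] and I_D = (V_DD − V_SD)/R_D. Equating: 28.7 V_SD² − 57.87 V_SD + 9.26 = 0, giving V_SD = 0.175 V (the root below V_ov).
I_D = (9.26 − 0.175) / 12.5 = 0.727 mA.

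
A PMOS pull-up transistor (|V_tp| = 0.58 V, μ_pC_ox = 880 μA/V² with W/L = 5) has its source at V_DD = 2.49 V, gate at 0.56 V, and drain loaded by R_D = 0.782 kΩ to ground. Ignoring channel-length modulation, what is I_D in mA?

I_D = 2.51 mA

V_SG = V_DD − V_G = 2.49 − 0.56 = 1.93 V, so V_ov = 1.93 − 0.58 = 1.35 V.
k_p = μ_pC_ox · (W/L) = 4.4 mA/V².
Assume saturation: I_D = ½ k_p V_ov² = 0.5 × 4.4 × 1.35² = 4.01 mA, giving V_SD = V_DD − I_D R_D = 2.49 − 4.01 × 0.782 = -0.645 V.
But -0.645 V < V_ov = 1.35 V, so the device is actually in triode.
In triode I_D = k_p[V_ov V_SD − ½ V_SD²] and I_D = (V_DD − V_SD)/R_D. Equating: 1.72 V_SD² − 5.645 V_SD + 2.49 = 0, giving V_SD = 0.525 V (the root below V_ov).
I_D = (2.49 − 0.525) / 0.782 = 2.51 mA.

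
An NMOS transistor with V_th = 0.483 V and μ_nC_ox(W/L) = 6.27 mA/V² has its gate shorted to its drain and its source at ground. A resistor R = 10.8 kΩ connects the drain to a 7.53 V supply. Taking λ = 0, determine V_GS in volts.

V_GS = 0.925 V

With gate tied to drain, V_GS = V_DS ≥ V_GS − V_th, so the device is in saturation.
KCL at the drain: ½ k_n (V_GS − V_th)² = (V_DD − V_GS)/R.
Let x = V_GS − 0.483. Then 33.9 x² + x − 7.047 = 0, giving x = 0.442 V (positive root), so V_GS = 0.925 V.
I_D = (V_DD − V_GS)/R = (7.53 − 0.925) / 10.8 = 0.612 mA.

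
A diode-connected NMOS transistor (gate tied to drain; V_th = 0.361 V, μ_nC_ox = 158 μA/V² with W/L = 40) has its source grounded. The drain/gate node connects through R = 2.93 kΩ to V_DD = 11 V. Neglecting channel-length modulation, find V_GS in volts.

V_GS = 1.38 V

With gate tied to drain, V_GS = V_DS ≥ V_GS − V_th, so the device is in saturation.
k_n = μ_nC_ox · (W/L) = 6.32 mA/V².
KCL at the drain: ½ k_n (V_GS − V_th)² = (V_DD − V_GS)/R.
Let x = V_GS − 0.361. Then 9.26 x² + x − 10.64 = 0, giving x = 1.02 V (positive root), so V_GS = 1.38 V.
I_D = (V_DD − V_GS)/R = (11 − 1.38) / 2.93 = 3.28 mA.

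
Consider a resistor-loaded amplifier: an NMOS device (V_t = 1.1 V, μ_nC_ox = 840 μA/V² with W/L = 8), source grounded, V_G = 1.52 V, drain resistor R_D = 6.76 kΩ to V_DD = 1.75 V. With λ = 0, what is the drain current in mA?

V_GS = V_G = 1.52 V, so V_ov = 1.52 − 1.1 = 0.42 V.
k_n = μ_nC_ox · (W/L) = 6.72 mA/V².
Assume saturation: I_D = ½ k_n V_ov² = 0.5 × 6.72 × 0.42² = 0.593 mA, giving V_DS = V_DD − I_D R_D = 1.75 − 0.593 × 6.76 = -2.26 V.
But -2.26 V < V_ov = 0.42 V, so the device is actually in triode.
In triode I_D = k_n[V_ov V_DS − ½ V_DS²] and I_D = (V_DD − V_DS)/R_D. Equating: 22.7 V_DS² − 20.08 V_DS + 1.75 = 0, giving V_DS = 0.098 V (the root below V_ov).
I_D = (1.75 − 0.098) / 6.76 = 0.244 mA.

I_D = 0.244 mA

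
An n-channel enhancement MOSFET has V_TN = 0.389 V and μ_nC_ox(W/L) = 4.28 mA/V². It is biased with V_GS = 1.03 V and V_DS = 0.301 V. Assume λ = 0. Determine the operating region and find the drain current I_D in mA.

V_ov = V_GS − V_TN = 1.03 − 0.389 = 0.641 V.
Since V_DS = 0.301 V < V_ov = 0.641 V, the device is in the triode region.
I_D = k_n [V_ov · V_DS − ½ V_DS²] = 4.28 × [0.641 × 0.301 − 0.5 × 0.301²] = 0.632 mA.

Triode; I_D = 0.632 mA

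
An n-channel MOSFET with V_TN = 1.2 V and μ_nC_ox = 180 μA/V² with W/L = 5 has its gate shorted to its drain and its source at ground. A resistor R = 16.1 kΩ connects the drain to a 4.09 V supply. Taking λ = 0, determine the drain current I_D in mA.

With gate tied to drain, V_GS = V_DS ≥ V_GS − V_TN, so the device is in saturation.
k_n = μ_nC_ox · (W/L) = 0.9 mA/V².
KCL at the drain: ½ k_n (V_GS − V_TN)² = (V_DD − V_GS)/R.
Let x = V_GS − 1.2. Then 7.25 x² + x − 2.89 = 0, giving x = 0.566 V (positive root), so V_GS = 1.77 V.
I_D = (V_DD − V_GS)/R = (4.09 − 1.77) / 16.1 = 0.144 mA.

I_D = 0.144 mA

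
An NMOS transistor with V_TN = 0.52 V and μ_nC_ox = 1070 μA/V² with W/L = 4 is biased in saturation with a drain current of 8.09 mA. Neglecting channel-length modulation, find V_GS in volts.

V_GS = 2.46 V

k_n = μ_nC_ox · (W/L) = 4.28 mA/V².
In saturation I_D = ½ k_n (V_GS − V_TN)², so V_GS − V_TN = √(2 I_D / k_n) = √(2 × 8.09 / 4.28) = 1.94 V.
V_GS = 0.52 + 1.94 = 2.46 V.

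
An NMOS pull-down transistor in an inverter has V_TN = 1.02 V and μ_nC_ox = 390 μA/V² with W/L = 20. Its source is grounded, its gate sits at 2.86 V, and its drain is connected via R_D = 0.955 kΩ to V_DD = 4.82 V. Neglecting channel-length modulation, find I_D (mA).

V_GS = V_G = 2.86 V, so V_ov = 2.86 − 1.02 = 1.84 V.
k_n = μ_nC_ox · (W/L) = 7.8 mA/V².
Assume saturation: I_D = ½ k_n V_ov² = 0.5 × 7.8 × 1.84² = 13.2 mA, giving V_DS = V_DD − I_D R_D = 4.82 − 13.2 × 0.955 = -7.79 V.
But -7.79 V < V_ov = 1.84 V, so the device is actually in triode.
In triode I_D = k_n[V_ov V_DS − ½ V_DS²] and I_D = (V_DD − V_DS)/R_D. Equating: 3.72 V_DS² − 14.71 V_DS + 4.82 = 0, giving V_DS = 0.361 V (the root below V_ov).
I_D = (4.82 − 0.361) / 0.955 = 4.67 mA.

I_D = 4.67 mA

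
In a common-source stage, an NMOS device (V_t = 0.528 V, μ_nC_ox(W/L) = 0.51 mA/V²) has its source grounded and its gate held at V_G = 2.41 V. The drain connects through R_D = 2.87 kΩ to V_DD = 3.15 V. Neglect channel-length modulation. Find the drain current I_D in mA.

I_D = 0.729 mA

V_GS = V_G = 2.41 V, so V_ov = 2.41 − 0.528 = 1.88 V.
Assume saturation: I_D = ½ k_n V_ov² = 0.5 × 0.51 × 1.88² = 0.903 mA, giving V_DS = V_DD − I_D R_D = 3.15 − 0.903 × 2.87 = 0.558 V.
But 0.558 V < V_ov = 1.88 V, so the device is actually in triode.
In triode I_D = k_n[V_ov V_DS − ½ V_DS²] and I_D = (V_DD − V_DS)/R_D. Equating: 0.732 V_DS² − 3.755 V_DS + 3.15 = 0, giving V_DS = 1.06 V (the root below V_ov).
I_D = (3.15 − 1.06) / 2.87 = 0.729 mA.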